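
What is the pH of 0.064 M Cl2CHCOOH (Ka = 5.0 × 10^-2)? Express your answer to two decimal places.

Cl2CHCOOH ⇌ Cl2CHCOO- + H+
From the ICE table, Ka = x²/(0.064 − x) = 5.0 × 10^-2.
x is not negligible relative to C₀; solve x² + 0.05·x − 0.0032 = 0.
x = [−0.05 + √(0.05² + 0.0128)]/2 = 3.68 × 10^-2 M
pH = −log[H+] = −log(3.68 × 10^-2) = 1.43

pH = 1.43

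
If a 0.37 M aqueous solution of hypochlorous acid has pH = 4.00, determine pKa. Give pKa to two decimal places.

pKa = 7.57

[H+] = 10^(-4.00) = 1.00 × 10^-4 M
At equilibrium [HA] = 0.37 − 1.00 × 10^-4 = 3.70 × 10^-1 M
Ka = [H+][A-]/[HA] = (1.00 × 10^-4)² / 3.70 × 10^-1 = 2.70 × 10^-8
pKa = -log(2.70 × 10^-8) = 7.57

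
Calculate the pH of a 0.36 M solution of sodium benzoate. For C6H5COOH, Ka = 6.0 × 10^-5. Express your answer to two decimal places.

C6H5COO- is the conjugate base of the weak acid C6H5COOH.
Kb = Kw/Ka = 1.0×10^-14 / 6.0 × 10^-5 = 1.67 × 10^-10
From the ICE table, Kb = x²/(0.36 − x) = 1.67 × 10^-10.
Since Kb ≪ C₀, x ≈ √(Kb·C₀) = 7.75 × 10^-6 M.
pOH = −log(7.75 × 10^-6) = 5.11; pH = 14.00 − 5.11 = 8.89

pH = 8.89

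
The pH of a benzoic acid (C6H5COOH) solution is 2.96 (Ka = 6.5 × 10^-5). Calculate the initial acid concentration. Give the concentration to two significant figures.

[H+] = 10^(-2.96) = 1.10 × 10^-3 M = x
Ka = x²/(C₀ − x) ⇒ C₀ = x + x²/Ka
C₀ = 1.10 × 10^-3 + (1.10 × 10^-3)²/(6.5 × 10^-5) = 1.97 × 10^-2 M

C₀ = 2.0 × 10^-2 M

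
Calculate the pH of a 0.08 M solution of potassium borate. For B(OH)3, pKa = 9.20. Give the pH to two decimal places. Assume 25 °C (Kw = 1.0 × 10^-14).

pH = 11.05

B(OH)4- is the conjugate base of the weak acid B(OH)3.
Ka = 10^(−9.20) = 6.31 × 10^-10
Kb = Kw/Ka = 1.0×10^-14 / 6.31 × 10^-10 = 1.58 × 10^-5
Kb = [OH-]²/(0.08 − [OH-]) = 1.58 × 10^-5
Assume [OH-] ≪ 0.08: [OH-] ≈ √(1.58 × 10^-5 × 0.08) = 1.12 × 10^-3 M
([OH-]/C₀ = 1.4% < 5%, so the approximation holds.)
pOH = −log(1.12 × 10^-3) = 2.95; pH = 14.00 − 2.95 = 11.05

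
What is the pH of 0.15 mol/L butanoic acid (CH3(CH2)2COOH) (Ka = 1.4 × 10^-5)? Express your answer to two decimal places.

CH3(CH2)2COOH ⇌ CH3(CH2)2COO- + H+
Ka = x²/(0.15 − x) = 1.4 × 10^-5
Assume x ≪ 0.15: x ≈ √(1.4 × 10^-5 × 0.15) = 1.45 × 10^-3 M
(x/C₀ = 0.97% < 5%, so the approximation holds.)
pH = −log[H+] = −log(1.45 × 10^-3) = 2.84

pH = 2.84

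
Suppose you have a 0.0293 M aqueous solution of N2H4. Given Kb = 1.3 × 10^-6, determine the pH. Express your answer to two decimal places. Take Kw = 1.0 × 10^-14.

pH = 10.29

N2H4 + H2O ⇌ N2H5+ + OH-
From the ICE table, Kb = x²/(0.0293 − x) = 1.3 × 10^-6.
Since Kb ≪ C₀, x ≈ √(Kb·C₀) = 1.95 × 10^-4 M.
pOH = 3.71, so pH = 14.00 − pOH = 10.29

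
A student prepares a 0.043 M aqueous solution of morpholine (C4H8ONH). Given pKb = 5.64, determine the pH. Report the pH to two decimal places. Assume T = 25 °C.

C4H8ONH + H2O ⇌ C4H8ONH2+ + OH-
Kb = 10^(−5.64) = 2.29 × 10^-6
From the ICE table, Kb = x²/(0.043 − x) = 2.29 × 10^-6.
Since Kb ≪ C₀, x ≈ √(Kb·C₀) = 3.14 × 10^-4 M.
(x/C₀ = 0.73% < 5%, so the approximation holds.)
pOH = 3.50, so pH = 14.00 − pOH = 10.50

pH = 10.50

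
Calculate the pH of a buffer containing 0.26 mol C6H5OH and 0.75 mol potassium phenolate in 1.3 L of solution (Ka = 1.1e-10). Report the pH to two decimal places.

pH = 10.42

pKa = −log(1.1 × 10^-10) = 9.959
Using pH = pKa + log([base]/[acid]) with [base]/[acid] = 0.75/0.26:
pH = 9.959 + (+0.460) = 10.42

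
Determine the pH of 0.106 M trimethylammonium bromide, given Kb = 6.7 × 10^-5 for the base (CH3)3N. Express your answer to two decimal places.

(CH3)3NH+ is the conjugate acid of the weak base (CH3)3N.
Ka = Kw/Kb = 1.0×10^-14 / 6.7 × 10^-5 = 1.49 × 10^-10
From the ICE table, Ka = [H+]²/(0.106 − [H+]) = 1.49 × 10^-10.
Since Ka ≪ C₀, [H+] ≈ √(Ka·C₀) = 3.97 × 10^-6 M.
([H+]/C₀ = 0.0037% < 5%, so the approximation holds.)
pH = −log(3.97 × 10^-6) = 5.40

pH = 5.40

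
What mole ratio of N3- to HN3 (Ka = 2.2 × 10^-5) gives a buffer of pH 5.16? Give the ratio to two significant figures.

ratio = 3.2

pKa = -log(2.2 × 10^-5) = 4.658
pH = pKa + log(r) ⇒ log(r) = 5.16 − 4.658 = +0.502
r = [N3-]/[HN3] = 10^(+0.502) = 3.18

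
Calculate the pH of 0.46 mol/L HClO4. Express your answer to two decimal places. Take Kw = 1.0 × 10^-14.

HClO4 is a strong acid and dissociates completely, so [H+] = 0.46 M.
pH = -log(0.46) = 0.34

pH = 0.34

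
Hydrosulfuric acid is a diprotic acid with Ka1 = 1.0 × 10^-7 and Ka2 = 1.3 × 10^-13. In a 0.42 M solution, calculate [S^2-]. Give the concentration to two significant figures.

First ionization gives [H+] ≈ [HS-] = 2.05 × 10^-4 M.
Second step: Ka2 = [H+][S^2-]/[HS-] ≈ [S^2-] (since [H+] ≈ [HS-]).
So [S^2-] ≈ Ka2.

1.3 × 10^-13 M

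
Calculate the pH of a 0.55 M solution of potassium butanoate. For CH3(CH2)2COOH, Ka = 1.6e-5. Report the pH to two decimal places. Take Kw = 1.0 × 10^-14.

pH = 9.27

CH3(CH2)2COO- is the conjugate base of the weak acid CH3(CH2)2COOH.
Kb = Kw/Ka = 1.0×10^-14 / 1.6 × 10^-5 = 6.25 × 10^-10
From the ICE table, Kb = [OH-]²/(0.55 − [OH-]) = 6.25 × 10^-10.
Assume [OH-] ≪ 0.55: [OH-] ≈ √(6.25 × 10^-10 × 0.55) = 1.85 × 10^-5 M
pOH = −log(1.85 × 10^-5) = 4.73; pH = 14.00 − 4.73 = 9.27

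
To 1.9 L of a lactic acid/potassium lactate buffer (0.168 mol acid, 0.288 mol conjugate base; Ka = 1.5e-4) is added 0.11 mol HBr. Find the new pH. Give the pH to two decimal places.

pH = 3.63

After neutralization: n(CH3CH(OH)COOH) = 0.278 mol, n(CH3CH(OH)COO-) = 0.178 mol.
pKa = −log(1.5 × 10^-4) = 3.824
pH = pKa + log(n_CH3CH(OH)COO-/n_CH3CH(OH)COOH) = 3.824 + log(0.178/0.278) = 3.824 + (-0.194)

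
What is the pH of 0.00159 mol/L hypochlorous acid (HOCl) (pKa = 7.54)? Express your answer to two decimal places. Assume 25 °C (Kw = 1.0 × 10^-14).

HOCl ⇌ OCl- + H+
Ka = 10^(−7.54) = 2.88 × 10^-8
Ka = [H+]²/(0.00159 − [H+]) = 2.88 × 10^-8
Neglecting [H+] in the denominator: [H+] = √(2.88 × 10^-8 × 0.00159) = 6.77 × 10^-6 M
Check: 0.43% ionized — well under 5%, approximation valid.
pH = −log(6.77 × 10^-6) = 5.17

pH = 5.17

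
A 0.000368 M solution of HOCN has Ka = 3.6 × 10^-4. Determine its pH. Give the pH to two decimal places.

HOCN ⇌ OCN- + H+
Ka = [H+]²/(0.000368 − [H+]) = 3.6 × 10^-4
The 5% rule fails; solving [H+]² + Ka·[H+] − Ka·C₀ = 0 exactly:
[H+] = [−0.00036 + √(0.00036² + 5.3e-07)]/2 = 2.26 × 10^-4 M
pH = −log[H+] = −log(2.26 × 10^-4) = 3.65

pH = 3.65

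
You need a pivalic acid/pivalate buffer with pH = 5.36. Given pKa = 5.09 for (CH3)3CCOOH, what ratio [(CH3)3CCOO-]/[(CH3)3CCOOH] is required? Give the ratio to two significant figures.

pH = pKa + log(r) ⇒ log(r) = 5.36 − 5.09 = +0.27
r = [(CH3)3CCOO-]/[(CH3)3CCOOH] = 10^(+0.27) = 1.86

ratio = 1.9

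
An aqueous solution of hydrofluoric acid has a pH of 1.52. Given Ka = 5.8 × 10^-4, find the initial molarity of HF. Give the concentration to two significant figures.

C₀ = 1.6 M

[H+] = 10^(-1.52) = 3.02 × 10^-2 M = x
Ka = x²/(C₀ − x) ⇒ C₀ = x + x²/Ka
C₀ = 3.02 × 10^-2 + (3.02 × 10^-2)²/(5.8 × 10^-4) = 1.60 M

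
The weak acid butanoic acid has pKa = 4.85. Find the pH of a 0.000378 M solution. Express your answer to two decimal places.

pH = 4.18

CH3(CH2)2COOH ⇌ CH3(CH2)2COO- + H+
Ka = 10^(−4.85) = 1.41 × 10^-5
Ka = [H+]²/(0.000378 − [H+]) = 1.41 × 10^-5
[H+] is not negligible relative to C₀; solve [H+]² + 1.41e-05·[H+] − 5.33e-09 = 0.
[H+] = (−Ka + √(Ka² + 4·Ka·C₀))/2 = 6.63 × 10^-5 M
pH = −log(6.63 × 10^-5) = 4.18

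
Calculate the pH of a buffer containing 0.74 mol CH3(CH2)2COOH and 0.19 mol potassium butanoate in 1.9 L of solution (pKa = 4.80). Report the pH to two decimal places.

Using pH = pKa + log([base]/[acid]) with [base]/[acid] = 0.19/0.74:
pH = 4.80 + (-0.590) = 4.21

pH = 4.21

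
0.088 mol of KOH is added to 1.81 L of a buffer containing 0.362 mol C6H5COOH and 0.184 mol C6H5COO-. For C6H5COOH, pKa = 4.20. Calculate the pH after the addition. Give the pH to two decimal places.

pH = 4.20

After neutralization: n(C6H5COOH) = 0.274 mol, n(C6H5COO-) = 0.272 mol.
Henderson–Hasselbalch with mole ratio 0.272/0.274: pH = 4.20 + (-0.003)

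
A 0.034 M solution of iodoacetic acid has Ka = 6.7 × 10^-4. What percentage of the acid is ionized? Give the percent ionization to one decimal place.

13.1%

ICH2COOH ⇌ ICH2COO- + H+; let x = [H+] at equilibrium.
Solve x² + 0.00067x − 2.28e-05 = 0 → x = 4.45 × 10^-3 M
Fraction ionized = 4.45 × 10^-3 / 0.034 = 0.1309 → 13.1%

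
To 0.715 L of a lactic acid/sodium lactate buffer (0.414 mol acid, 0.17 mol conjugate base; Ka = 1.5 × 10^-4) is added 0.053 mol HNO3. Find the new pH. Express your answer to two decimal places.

pH = 3.22

Added H+ converts CH3CH(OH)COO- to CH3CH(OH)COOH: CH3CH(OH)COOH → 0.467 mol, CH3CH(OH)COO- → 0.117 mol.
pKa = −log(1.5 × 10^-4) = 3.824
Henderson–Hasselbalch with mole ratio 0.117/0.467: pH = 3.824 + (-0.601)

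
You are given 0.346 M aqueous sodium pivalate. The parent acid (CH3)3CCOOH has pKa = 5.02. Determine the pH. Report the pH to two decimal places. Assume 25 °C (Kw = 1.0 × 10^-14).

pH = 9.28

(CH3)3CCOO- is the conjugate base of the weak acid (CH3)3CCOOH.
Ka = 10^(−5.02) = 9.55 × 10^-6
Kb = Kw/Ka = 1.0×10^-14 / 9.55 × 10^-6 = 1.05 × 10^-9
From the ICE table, Kb = x²/(0.346 − x) = 1.05 × 10^-9.
Assume x ≪ 0.346: x ≈ √(1.05 × 10^-9 × 0.346) = 1.91 × 10^-5 M
Check: 0.0055% ionized — well under 5%, approximation valid.
pOH = −log(1.91 × 10^-5) = 4.72; pH = 14.00 − 4.72 = 9.28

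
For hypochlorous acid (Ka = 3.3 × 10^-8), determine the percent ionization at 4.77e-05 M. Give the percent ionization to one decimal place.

HOCl ⇌ OCl- + H+; let x = [H+] at equilibrium.
x ≈ √(Ka·C₀) = √(3.3 × 10^-8 × 4.77e-05) = 1.25 × 10^-6 M
Fraction ionized = 1.25 × 10^-6 / 4.77e-05 = 0.0262 → 2.6%

2.6%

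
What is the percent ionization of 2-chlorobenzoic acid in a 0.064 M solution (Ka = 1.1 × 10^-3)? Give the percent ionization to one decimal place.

ClC6H4COOH ⇌ ClC6H4COO- + H+; let x = [H+] at equilibrium.
Ka = x²/(C₀ − x); solving the quadratic gives x = 7.86 × 10^-3 M.
Fraction ionized = 7.86 × 10^-3 / 0.064 = 0.1228 → 12.3%

12.3%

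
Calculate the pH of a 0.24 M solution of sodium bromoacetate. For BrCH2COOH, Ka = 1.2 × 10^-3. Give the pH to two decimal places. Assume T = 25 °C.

pH = 8.15

BrCH2COO- is the conjugate base of the weak acid BrCH2COOH.
Kb = Kw/Ka = 1.0×10^-14 / 1.2 × 10^-3 = 8.33 × 10^-12
From the ICE table, Kb = x²/(0.24 − x) = 8.33 × 10^-12.
Assume x ≪ 0.24: x ≈ √(8.33 × 10^-12 × 0.24) = 1.41 × 10^-6 M
(x/C₀ = 0.00059% < 5%, so the approximation holds.)
pOH = −log(1.41 × 10^-6) = 5.85; pH = 14.00 − 5.85 = 8.15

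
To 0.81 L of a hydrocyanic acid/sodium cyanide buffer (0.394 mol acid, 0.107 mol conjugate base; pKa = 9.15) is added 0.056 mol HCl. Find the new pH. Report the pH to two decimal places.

Added H+ converts CN- to HCN: HCN → 0.45 mol, CN- → 0.051 mol.
Henderson–Hasselbalch with mole ratio 0.051/0.45: pH = 9.15 + (-0.946)

pH = 8.20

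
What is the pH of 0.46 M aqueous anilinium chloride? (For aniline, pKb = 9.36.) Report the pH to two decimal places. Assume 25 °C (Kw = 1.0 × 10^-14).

pH = 2.49

C6H5NH3+ is the conjugate acid of the weak base C6H5NH2.
Kb = 10^(−9.36) = 4.37 × 10^-10
Ka = Kw/Kb = 1.0×10^-14 / 4.37 × 10^-10 = 2.29 × 10^-5
Ka = x²/(0.46 − x) = 2.29 × 10^-5
Assume x ≪ 0.46: x ≈ √(2.29 × 10^-5 × 0.46) = 3.25 × 10^-3 M
pH = −log(3.25 × 10^-3) = 2.49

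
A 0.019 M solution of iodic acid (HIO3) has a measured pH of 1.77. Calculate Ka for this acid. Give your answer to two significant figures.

Ka = 1.4 × 10^-1

[H+] = 10^(-1.77) = 1.70 × 10^-2 M
At equilibrium [HA] = 0.019 − 1.70 × 10^-2 = 2.00 × 10^-3 M
Ka = [H+][A-]/[HA] = (1.70 × 10^-2)² / 2.00 × 10^-3 = 1.4 × 10^-1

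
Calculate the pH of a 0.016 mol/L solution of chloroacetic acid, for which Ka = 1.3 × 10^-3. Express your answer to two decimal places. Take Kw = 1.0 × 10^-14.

ClCH2COOH ⇌ ClCH2COO- + H+
Ka = [H+]²/(0.016 − [H+]) = 1.3 × 10^-3
The 5% rule fails; solving [H+]² + Ka·[H+] − Ka·C₀ = 0 exactly:
[H+] = [−0.0013 + √(0.0013² + 8.32e-05)]/2 = 3.96 × 10^-3 M
pH = −log[H+] = −log(3.96 × 10^-3) = 2.40

pH = 2.40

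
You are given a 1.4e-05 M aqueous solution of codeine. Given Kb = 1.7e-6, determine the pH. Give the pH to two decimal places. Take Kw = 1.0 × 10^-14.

C18H21NO3 + H2O ⇌ C18H22NO3+ + OH-
Let x = [OH-] at equilibrium. Kb = x²/(1.4e-05 − x).
The 5% rule fails; solving x² + Kb·x − Kb·C₀ = 0 exactly:
x = [−1.7e-06 + √(1.7e-06² + 9.52e-11)]/2 = 4.10 × 10^-6 M
pOH = 5.39, so pH = 14.00 − pOH = 8.61

pH = 8.61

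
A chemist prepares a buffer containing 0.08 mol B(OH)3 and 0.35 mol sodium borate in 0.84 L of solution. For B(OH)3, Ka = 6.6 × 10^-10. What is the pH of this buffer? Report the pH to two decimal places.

pH = 9.82

pKa = −log(6.6 × 10^-10) = 9.180
Using pH = pKa + log([base]/[acid]) with [base]/[acid] = 0.35/0.08:
pH = 9.180 + (+0.641) = 9.82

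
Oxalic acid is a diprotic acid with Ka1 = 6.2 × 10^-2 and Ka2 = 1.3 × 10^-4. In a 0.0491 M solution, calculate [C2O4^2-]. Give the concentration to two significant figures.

1.3 × 10^-4 M

First ionization gives [H+] ≈ [HC2O4-] = 3.23 × 10^-2 M.
Second step: Ka2 = [H+][C2O4^2-]/[HC2O4-] ≈ [C2O4^2-] (since [H+] ≈ [HC2O4-]).
So [C2O4^2-] ≈ Ka2.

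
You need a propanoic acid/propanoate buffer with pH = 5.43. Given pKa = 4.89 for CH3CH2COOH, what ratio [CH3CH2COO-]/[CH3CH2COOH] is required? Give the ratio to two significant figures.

pH = pKa + log(r) ⇒ log(r) = 5.43 − 4.89 = +0.54
r = [CH3CH2COO-]/[CH3CH2COOH] = 10^(+0.54) = 3.47

ratio = 3.5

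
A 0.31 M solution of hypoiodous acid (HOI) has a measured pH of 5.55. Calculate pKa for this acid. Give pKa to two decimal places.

pKa = 10.59

[H+] = 10^(-5.55) = 2.82 × 10^-6 M
At equilibrium [HA] = 0.31 − 2.82 × 10^-6 = 3.10 × 10^-1 M
Ka = [H+][A-]/[HA] = (2.82 × 10^-6)² / 3.10 × 10^-1 = 2.57 × 10^-11
pKa = -log(2.57 × 10^-11) = 10.59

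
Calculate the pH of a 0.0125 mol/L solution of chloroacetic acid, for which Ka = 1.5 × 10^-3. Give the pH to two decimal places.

ClCH2COOH ⇌ ClCH2COO- + H+
Let x = [H+] at equilibrium. Ka = x²/(0.0125 − x).
Here C₀/Ka ≈ 8.33, so the small-x approximation fails. Use the quadratic:
x = (−Ka + √(Ka² + 4·Ka·C₀))/2 = 3.64 × 10^-3 M
pH = −log[H+] = −log(3.64 × 10^-3) = 2.44

pH = 2.44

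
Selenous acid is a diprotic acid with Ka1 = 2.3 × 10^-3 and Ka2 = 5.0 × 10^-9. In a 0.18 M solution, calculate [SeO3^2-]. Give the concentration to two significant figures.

5.0 × 10^-9 M

First ionization gives [H+] ≈ [HSeO3-] = 1.92 × 10^-2 M.
Second step: Ka2 = [H+][SeO3^2-]/[HSeO3-] ≈ [SeO3^2-] (since [H+] ≈ [HSeO3-]).
So [SeO3^2-] ≈ Ka2.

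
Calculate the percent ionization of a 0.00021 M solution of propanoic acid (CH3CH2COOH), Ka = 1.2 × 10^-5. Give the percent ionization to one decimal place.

21.2%

CH3CH2COOH ⇌ CH3CH2COO- + H+; let x = [H+] at equilibrium.
Solve x² + 1.2e-05x − 2.52e-09 = 0 → x = 4.46 × 10^-5 M
Fraction ionized = 4.46 × 10^-5 / 0.00021 = 0.2124 → 21.2%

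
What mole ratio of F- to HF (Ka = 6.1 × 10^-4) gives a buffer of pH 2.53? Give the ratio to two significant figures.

pKa = -log(6.1 × 10^-4) = 3.215
pH = pKa + log(r) ⇒ log(r) = 2.53 − 3.215 = -0.685
r = [F-]/[HF] = 10^(-0.685) = 0.207

ratio = 0.21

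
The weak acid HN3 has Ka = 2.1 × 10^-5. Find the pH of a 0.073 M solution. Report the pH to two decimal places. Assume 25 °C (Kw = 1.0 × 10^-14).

pH = 2.91

HN3 ⇌ N3- + H+
From the ICE table, Ka = [H+]²/(0.073 − [H+]) = 2.1 × 10^-5.
Assume [H+] ≪ 0.073: [H+] ≈ √(2.1 × 10^-5 × 0.073) = 1.24 × 10^-3 M
Check: 1.7% ionized — well under 5%, approximation valid.
pH = −log[H+] = −log(1.24 × 10^-3) = 2.91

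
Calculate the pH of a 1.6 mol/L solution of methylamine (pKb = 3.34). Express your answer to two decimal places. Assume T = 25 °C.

pH = 12.43

CH3NH2 + H2O ⇌ CH3NH3+ + OH-
Kb = 10^(−3.34) = 4.57 × 10^-4
From the ICE table, Kb = [OH-]²/(1.6 − [OH-]) = 4.57 × 10^-4.
Neglecting [OH-] in the denominator: [OH-] = √(4.57 × 10^-4 × 1.6) = 2.70 × 10^-2 M
([OH-]/C₀ = 1.7% < 5%, so the approximation holds.)
pOH = 1.57, so pH = 14.00 − pOH = 12.43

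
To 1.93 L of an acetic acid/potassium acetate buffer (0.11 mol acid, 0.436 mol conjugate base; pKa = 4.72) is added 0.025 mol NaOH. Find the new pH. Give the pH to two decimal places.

pH = 5.45

OH- converts CH3COOH to CH3COO-: CH3COOH → 0.085 mol, CH3COO- → 0.461 mol.
Henderson–Hasselbalch with mole ratio 0.461/0.085: pH = 4.72 + (+0.734)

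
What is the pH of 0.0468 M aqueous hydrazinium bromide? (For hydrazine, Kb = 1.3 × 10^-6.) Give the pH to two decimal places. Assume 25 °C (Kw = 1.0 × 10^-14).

N2H5+ is the conjugate acid of the weak base N2H4.
Ka = Kw/Kb = 1.0×10^-14 / 1.3 × 10^-6 = 7.69 × 10^-9
Ka = [H+]²/(0.0468 − [H+]) = 7.69 × 10^-9
Assume [H+] ≪ 0.0468: [H+] ≈ √(7.69 × 10^-9 × 0.0468) = 1.90 × 10^-5 M
Check: 0.041% ionized — well under 5%, approximation valid.
pH = −log(1.90 × 10^-5) = 4.72

pH = 4.72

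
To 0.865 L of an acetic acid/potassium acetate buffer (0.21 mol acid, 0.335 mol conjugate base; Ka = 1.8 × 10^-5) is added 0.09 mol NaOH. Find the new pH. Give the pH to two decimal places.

pH = 5.29

After neutralization: n(CH3COOH) = 0.12 mol, n(CH3COO-) = 0.425 mol.
pKa = −log(1.8 × 10^-5) = 4.745
Henderson–Hasselbalch with mole ratio 0.425/0.12: pH = 4.745 + (+0.549)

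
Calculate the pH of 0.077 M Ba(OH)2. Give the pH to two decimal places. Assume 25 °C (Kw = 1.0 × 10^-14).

Ba(OH)2 is a strong base (each formula unit releases 2 OH-); [OH-] = 0.154 M.
pOH = -log(0.154) = 0.81
pH = 14.00 - 0.81 = 13.19

pH = 13.19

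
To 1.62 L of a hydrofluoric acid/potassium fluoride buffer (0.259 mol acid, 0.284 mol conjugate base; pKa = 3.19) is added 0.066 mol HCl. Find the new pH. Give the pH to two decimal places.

pH = 3.02

Added H+ converts F- to HF: HF → 0.325 mol, F- → 0.218 mol.
Henderson–Hasselbalch with mole ratio 0.218/0.325: pH = 3.19 + (-0.173)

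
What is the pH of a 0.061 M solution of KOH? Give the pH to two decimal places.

pH = 12.79

KOH is a strong base; [OH-] = 0.061 M.
pOH = -log(0.061) = 1.21
pH = 14.00 - 1.21 = 12.79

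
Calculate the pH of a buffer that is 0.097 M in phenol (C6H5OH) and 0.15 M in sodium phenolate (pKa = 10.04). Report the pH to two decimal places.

pH = 10.23

pH = pKa + log([A⁻]/[HA]) = 10.04 + log(0.15/0.097)
pH = 10.04 + (+0.189) = 10.23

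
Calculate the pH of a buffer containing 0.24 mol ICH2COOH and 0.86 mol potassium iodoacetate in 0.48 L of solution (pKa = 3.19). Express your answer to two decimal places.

pH = 3.74

Henderson–Hasselbalch: pH = pKa + log([ICH2COO-]/[ICH2COOH]) = 3.19 + log(0.86/0.24)
pH = 3.19 + (+0.554) = 3.74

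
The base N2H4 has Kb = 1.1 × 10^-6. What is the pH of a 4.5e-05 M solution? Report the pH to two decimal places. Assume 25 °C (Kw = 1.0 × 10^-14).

N2H4 + H2O ⇌ N2H5+ + OH-
Kb = x²/(4.5e-05 − x) = 1.1 × 10^-6
x is not negligible relative to C₀; solve x² + 1.1e-06·x − 4.95e-11 = 0.
x = (−Kb + √(Kb² + 4·Kb·C₀))/2 = 6.51 × 10^-6 M
pOH = 5.19, so pH = 14.00 − pOH = 8.81

pH = 8.81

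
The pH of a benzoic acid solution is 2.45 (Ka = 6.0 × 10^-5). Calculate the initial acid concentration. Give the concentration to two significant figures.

C₀ = 2.1 × 10^-1 M

[H+] = 10^(-2.45) = 3.55 × 10^-3 M = x
Ka = x²/(C₀ − x) ⇒ C₀ = x + x²/Ka
C₀ = 3.55 × 10^-3 + (3.55 × 10^-3)²/(6.0 × 10^-5) = 2.14 × 10^-1 M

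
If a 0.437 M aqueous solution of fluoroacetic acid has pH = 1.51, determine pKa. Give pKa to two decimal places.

pKa = 2.63

[H+] = 10^(-1.51) = 3.09 × 10^-2 M
At equilibrium [HA] = 0.437 − 3.09 × 10^-2 = 4.06 × 10^-1 M
Ka = [H+][A-]/[HA] = (3.09 × 10^-2)² / 4.06 × 10^-1 = 2.35 × 10^-3
pKa = -log(2.35 × 10^-3) = 2.63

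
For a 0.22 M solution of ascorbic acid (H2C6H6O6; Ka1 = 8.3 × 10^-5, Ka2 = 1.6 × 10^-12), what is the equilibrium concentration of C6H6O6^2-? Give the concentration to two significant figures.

First ionization gives [H+] ≈ [HC6H6O6-] = 4.27 × 10^-3 M.
Second step: Ka2 = [H+][C6H6O6^2-]/[HC6H6O6-] ≈ [C6H6O6^2-] (since [H+] ≈ [HC6H6O6-]).
So [C6H6O6^2-] ≈ Ka2.

1.6 × 10^-12 M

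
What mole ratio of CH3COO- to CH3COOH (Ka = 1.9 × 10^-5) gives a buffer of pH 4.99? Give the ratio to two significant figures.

pKa = -log(1.9 × 10^-5) = 4.721
pH = pKa + log(r) ⇒ log(r) = 4.99 − 4.721 = +0.269
r = [CH3COO-]/[CH3COOH] = 10^(+0.269) = 1.86

ratio = 1.9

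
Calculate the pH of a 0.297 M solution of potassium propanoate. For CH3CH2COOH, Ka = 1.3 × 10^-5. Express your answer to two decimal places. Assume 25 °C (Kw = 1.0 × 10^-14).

pH = 9.18

CH3CH2COO- is the conjugate base of the weak acid CH3CH2COOH.
Kb = Kw/Ka = 1.0×10^-14 / 1.3 × 10^-5 = 7.69 × 10^-10
From the ICE table, Kb = [OH-]²/(0.297 − [OH-]) = 7.69 × 10^-10.
Assume [OH-] ≪ 0.297: [OH-] ≈ √(7.69 × 10^-10 × 0.297) = 1.51 × 10^-5 M
pOH = 4.82, so pH = 14.00 − pOH = 9.18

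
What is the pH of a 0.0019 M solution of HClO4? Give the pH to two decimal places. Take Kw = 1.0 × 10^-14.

HClO4 is a strong acid and dissociates completely, so [H+] = 0.0019 M.
pH = -log(0.0019) = 2.72

pH = 2.72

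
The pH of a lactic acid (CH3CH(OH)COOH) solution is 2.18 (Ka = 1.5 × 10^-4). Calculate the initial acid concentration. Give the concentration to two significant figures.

C₀ = 3.0 × 10^-1 M

[H+] = 10^(-2.18) = 6.61 × 10^-3 M = x
Ka = x²/(C₀ − x) ⇒ C₀ = x + x²/Ka
C₀ = 6.61 × 10^-3 + (6.61 × 10^-3)²/(1.5 × 10^-4) = 2.98 × 10^-1 M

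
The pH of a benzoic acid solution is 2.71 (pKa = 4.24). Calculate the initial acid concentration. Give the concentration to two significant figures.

[H+] = 10^(-2.71) = 1.95 × 10^-3 M = x
Ka = 10^(−4.24) = 5.75 × 10^-5
Ka = x²/(C₀ − x) ⇒ C₀ = x + x²/Ka
C₀ = 1.95 × 10^-3 + (1.95 × 10^-3)²/(5.75 × 10^-5) = 6.81 × 10^-2 M

C₀ = 6.8 × 10^-2 M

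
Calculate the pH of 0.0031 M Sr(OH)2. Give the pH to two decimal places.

pH = 11.79

Sr(OH)2 is a strong base (each formula unit releases 2 OH-); [OH-] = 0.0062 M.
pOH = -log(0.0062) = 2.21
pH = 14.00 - 2.21 = 11.79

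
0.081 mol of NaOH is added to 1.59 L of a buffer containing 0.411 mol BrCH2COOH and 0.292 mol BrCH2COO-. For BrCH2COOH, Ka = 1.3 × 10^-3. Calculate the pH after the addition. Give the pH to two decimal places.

OH- converts BrCH2COOH to BrCH2COO-: BrCH2COOH → 0.33 mol, BrCH2COO- → 0.373 mol.
pKa = −log(1.3 × 10^-3) = 2.886
pH = pKa + log(n_BrCH2COO-/n_BrCH2COOH) = 2.886 + log(0.373/0.33) = 2.886 + (+0.053)

pH = 2.94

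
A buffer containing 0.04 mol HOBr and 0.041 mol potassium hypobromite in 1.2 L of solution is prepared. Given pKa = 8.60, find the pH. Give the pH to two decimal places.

pH = 8.61

Using pH = pKa + log([base]/[acid]) with [base]/[acid] = 0.041/0.04:
pH = 8.60 + (+0.011) = 8.61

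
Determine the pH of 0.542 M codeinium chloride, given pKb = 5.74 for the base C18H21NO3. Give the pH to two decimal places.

pH = 4.26

C18H22NO3+ is the conjugate acid of the weak base C18H21NO3.
Kb = 10^(−5.74) = 1.82 × 10^-6
Ka = Kw/Kb = 1.0×10^-14 / 1.82 × 10^-6 = 5.49 × 10^-9
Let x = [H+] at equilibrium. Ka = x²/(0.542 − x).
Since Ka ≪ C₀, x ≈ √(Ka·C₀) = 5.45 × 10^-5 M.
(x/C₀ = 0.01% < 5%, so the approximation holds.)
pH = −log[H+] = −log(5.45 × 10^-5) = 4.26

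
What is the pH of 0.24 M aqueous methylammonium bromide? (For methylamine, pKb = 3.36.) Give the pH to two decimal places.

CH3NH3+ is the conjugate acid of the weak base CH3NH2.
Kb = 10^(−3.36) = 4.37 × 10^-4
Ka = Kw/Kb = 1.0×10^-14 / 4.37 × 10^-4 = 2.29 × 10^-11
From the ICE table, Ka = [H+]²/(0.24 − [H+]) = 2.29 × 10^-11.
Since Ka ≪ C₀, [H+] ≈ √(Ka·C₀) = 2.34 × 10^-6 M.
([H+]/C₀ = 0.00098% < 5%, so the approximation holds.)
pH = −log(2.34 × 10^-6) = 5.63

pH = 5.63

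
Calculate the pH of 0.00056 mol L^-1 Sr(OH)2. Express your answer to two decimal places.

Sr(OH)2 is a strong base (each formula unit releases 2 OH-); [OH-] = 0.00112 M.
pOH = -log(0.00112) = 2.95
pH = 14.00 - 2.95 = 11.05

pH = 11.05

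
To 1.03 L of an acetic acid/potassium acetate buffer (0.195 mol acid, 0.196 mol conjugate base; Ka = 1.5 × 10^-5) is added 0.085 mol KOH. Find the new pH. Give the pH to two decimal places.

pH = 5.23

OH- converts CH3COOH to CH3COO-: CH3COOH → 0.11 mol, CH3COO- → 0.281 mol.
pKa = −log(1.5 × 10^-5) = 4.824
pH = pKa + log(n_CH3COO-/n_CH3COOH) = 4.824 + log(0.281/0.11) = 4.824 + (+0.407)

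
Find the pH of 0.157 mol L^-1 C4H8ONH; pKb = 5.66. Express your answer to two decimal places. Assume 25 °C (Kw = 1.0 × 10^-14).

C4H8ONH + H2O ⇌ C4H8ONH2+ + OH-
Kb = 10^(−5.66) = 2.19 × 10^-6
From the ICE table, Kb = [OH-]²/(0.157 − [OH-]) = 2.19 × 10^-6.
Neglecting [OH-] in the denominator: [OH-] = √(2.19 × 10^-6 × 0.157) = 5.86 × 10^-4 M
Check: 0.37% ionized — well under 5%, approximation valid.
pOH = 3.23, so pH = 14.00 − pOH = 10.77

pH = 10.77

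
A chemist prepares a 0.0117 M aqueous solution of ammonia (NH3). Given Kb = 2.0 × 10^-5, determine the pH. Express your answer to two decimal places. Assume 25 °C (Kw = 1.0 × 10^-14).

pH = 10.68

NH3 + H2O ⇌ NH4+ + OH-
From the ICE table, Kb = [OH-]²/(0.0117 − [OH-]) = 2.0 × 10^-5.
Since Kb ≪ C₀, [OH-] ≈ √(Kb·C₀) = 4.84 × 10^-4 M.
Check: 4.1% ionized — well under 5%, approximation valid.
pOH = −log(4.84 × 10^-4) = 3.32; pH = 14.00 − 3.32 = 10.68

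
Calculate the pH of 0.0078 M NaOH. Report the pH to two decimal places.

NaOH is a strong base; [OH-] = 0.0078 M.
pOH = -log(0.0078) = 2.11
pH = 14.00 - 2.11 = 11.89

pH = 11.89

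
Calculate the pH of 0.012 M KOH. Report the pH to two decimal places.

pH = 12.08

KOH is a strong base; [OH-] = 0.012 M.
pOH = -log(0.012) = 1.92
pH = 14.00 - 1.92 = 12.08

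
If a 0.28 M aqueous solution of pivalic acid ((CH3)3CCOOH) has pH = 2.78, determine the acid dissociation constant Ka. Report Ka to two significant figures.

Ka = 9.9 × 10^-6

[H+] = 10^(-2.78) = 1.66 × 10^-3 M
At equilibrium [HA] = 0.28 − 1.66 × 10^-3 = 2.78 × 10^-1 M
Ka = [H+][A-]/[HA] = (1.66 × 10^-3)² / 2.78 × 10^-1 = 9.9 × 10^-6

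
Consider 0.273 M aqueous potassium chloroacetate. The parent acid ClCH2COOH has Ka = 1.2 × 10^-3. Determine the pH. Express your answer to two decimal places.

pH = 8.18

ClCH2COO- is the conjugate base of the weak acid ClCH2COOH.
Kb = Kw/Ka = 1.0×10^-14 / 1.2 × 10^-3 = 8.33 × 10^-12
From the ICE table, Kb = [OH-]²/(0.273 − [OH-]) = 8.33 × 10^-12.
Since Kb ≪ C₀, [OH-] ≈ √(Kb·C₀) = 1.51 × 10^-6 M.
Check: 0.00055% ionized — well under 5%, approximation valid.
pOH = −log(1.51 × 10^-6) = 5.82; pH = 14.00 − 5.82 = 8.18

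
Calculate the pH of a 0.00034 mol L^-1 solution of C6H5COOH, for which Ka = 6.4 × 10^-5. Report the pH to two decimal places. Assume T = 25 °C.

C6H5COOH ⇌ C6H5COO- + H+
From the ICE table, Ka = x²/(0.00034 − x) = 6.4 × 10^-5.
The 5% rule fails; solving x² + Ka·x − Ka·C₀ = 0 exactly:
x = (−Ka + √(Ka² + 4·Ka·C₀))/2 = 1.19 × 10^-4 M
pH = −log[H+] = −log(1.19 × 10^-4) = 3.92

pH = 3.92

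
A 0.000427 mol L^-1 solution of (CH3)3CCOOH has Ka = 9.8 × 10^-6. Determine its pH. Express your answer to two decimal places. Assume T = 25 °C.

pH = 4.22

(CH3)3CCOOH ⇌ (CH3)3CCOO- + H+
Ka = x²/(0.000427 − x) = 9.8 × 10^-6
The 5% rule fails; solving x² + Ka·x − Ka·C₀ = 0 exactly:
x = [−9.8e-06 + √(9.8e-06² + 1.67e-08)]/2 = 6.00 × 10^-5 M
pH = −log(6.00 × 10^-5) = 4.22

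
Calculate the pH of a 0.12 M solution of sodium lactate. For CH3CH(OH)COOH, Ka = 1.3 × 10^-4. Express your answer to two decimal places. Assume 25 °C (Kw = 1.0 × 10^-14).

pH = 8.48

CH3CH(OH)COO- is the conjugate base of the weak acid CH3CH(OH)COOH.
Kb = Kw/Ka = 1.0×10^-14 / 1.3 × 10^-4 = 7.69 × 10^-11
Kb = [OH-]²/(0.12 − [OH-]) = 7.69 × 10^-11
Neglecting [OH-] in the denominator: [OH-] = √(7.69 × 10^-11 × 0.12) = 3.04 × 10^-6 M
Check: 0.0025% ionized — well under 5%, approximation valid.
pOH = −log(3.04 × 10^-6) = 5.52; pH = 14.00 − 5.52 = 8.48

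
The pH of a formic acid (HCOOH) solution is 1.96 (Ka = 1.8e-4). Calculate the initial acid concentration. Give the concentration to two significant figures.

[H+] = 10^(-1.96) = 1.10 × 10^-2 M = x
Ka = x²/(C₀ − x) ⇒ C₀ = x + x²/Ka
C₀ = 1.10 × 10^-2 + (1.10 × 10^-2)²/(1.8 × 10^-4) = 6.83 × 10^-1 M

C₀ = 6.8 × 10^-1 M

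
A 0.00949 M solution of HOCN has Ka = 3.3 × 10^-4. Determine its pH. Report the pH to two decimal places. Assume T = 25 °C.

pH = 2.79

HOCN ⇌ OCN- + H+
Ka = x²/(0.00949 − x) = 3.3 × 10^-4
The 5% rule fails; solving x² + Ka·x − Ka·C₀ = 0 exactly:
x = [−0.00033 + √(0.00033² + 1.25e-05)]/2 = 1.61 × 10^-3 M
pH = −log(1.61 × 10^-3) = 2.79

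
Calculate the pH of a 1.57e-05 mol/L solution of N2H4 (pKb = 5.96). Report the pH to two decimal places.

pH = 8.56

N2H4 + H2O ⇌ N2H5+ + OH-
Kb = 10^(−5.96) = 1.10 × 10^-6
Let x = [OH-] at equilibrium. Kb = x²/(1.57e-05 − x).
x is not negligible relative to C₀; solve x² + 1.1e-06·x − 1.73e-11 = 0.
x = (−Kb + √(Kb² + 4·Kb·C₀))/2 = 3.64 × 10^-6 M
pOH = −log(3.64 × 10^-6) = 5.44; pH = 14.00 − 5.44 = 8.56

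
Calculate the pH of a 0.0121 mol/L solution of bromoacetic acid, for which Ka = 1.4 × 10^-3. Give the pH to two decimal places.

pH = 2.46

BrCH2COOH ⇌ BrCH2COO- + H+
Ka = x²/(0.0121 − x) = 1.4 × 10^-3
The 5% rule fails; solving x² + Ka·x − Ka·C₀ = 0 exactly:
x = (−Ka + √(Ka² + 4·Ka·C₀))/2 = 3.47 × 10^-3 M
pH = −log(3.47 × 10^-3) = 2.46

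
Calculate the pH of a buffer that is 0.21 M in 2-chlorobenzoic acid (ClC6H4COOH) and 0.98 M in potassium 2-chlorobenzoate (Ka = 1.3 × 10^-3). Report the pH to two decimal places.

pKa = −log(1.3 × 10^-3) = 2.886
pH = pKa + log([A⁻]/[HA]) = 2.886 + log(0.98/0.21)
pH = 2.886 + (+0.669) = 3.56

pH = 3.56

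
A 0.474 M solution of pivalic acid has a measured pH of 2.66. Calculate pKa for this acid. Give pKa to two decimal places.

pKa = 4.99

[H+] = 10^(-2.66) = 2.19 × 10^-3 M
At equilibrium [HA] = 0.474 − 2.19 × 10^-3 = 4.72 × 10^-1 M
Ka = [H+][A-]/[HA] = (2.19 × 10^-3)² / 4.72 × 10^-1 = 1.02 × 10^-5
pKa = -log(1.02 × 10^-5) = 4.99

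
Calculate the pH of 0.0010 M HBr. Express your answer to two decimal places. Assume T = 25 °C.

HBr is a strong acid and dissociates completely, so [H+] = 0.0010 M.
pH = -log(0.001) = 3.00

pH = 3.00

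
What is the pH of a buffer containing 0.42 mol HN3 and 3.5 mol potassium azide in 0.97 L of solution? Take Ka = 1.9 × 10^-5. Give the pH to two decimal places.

pH = 5.64

pKa = −log(1.9 × 10^-5) = 4.721
Using pH = pKa + log([base]/[acid]) with [base]/[acid] = 3.5/0.42:
pH = 4.721 + (+0.921) = 5.64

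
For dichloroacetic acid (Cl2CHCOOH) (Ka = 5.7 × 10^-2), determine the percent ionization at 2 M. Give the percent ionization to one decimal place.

15.5%

Cl2CHCOOH ⇌ Cl2CHCOO- + H+; let x = [H+] at equilibrium.
Ka = x²/(C₀ − x); solving the quadratic gives x = 3.10 × 10^-1 M.
Fraction ionized = 3.10 × 10^-1 / 2 = 0.1550 → 15.5%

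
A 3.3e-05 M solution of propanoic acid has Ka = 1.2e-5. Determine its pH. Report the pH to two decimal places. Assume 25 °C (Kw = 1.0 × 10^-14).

pH = 4.83

CH3CH2COOH ⇌ CH3CH2COO- + H+
From the ICE table, Ka = [H+]²/(3.3e-05 − [H+]) = 1.2 × 10^-5.
The 5% rule fails; solving [H+]² + Ka·[H+] − Ka·C₀ = 0 exactly:
[H+] = [−1.2e-05 + √(1.2e-05² + 1.58e-09)]/2 = 1.48 × 10^-5 M
pH = −log[H+] = −log(1.48 × 10^-5) = 4.83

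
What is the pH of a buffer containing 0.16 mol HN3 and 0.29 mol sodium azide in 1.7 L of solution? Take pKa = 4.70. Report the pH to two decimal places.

pH = 4.96

Henderson–Hasselbalch: pH = pKa + log([N3-]/[HN3]) = 4.70 + log(0.29/0.16)
pH = 4.70 + (+0.258) = 4.96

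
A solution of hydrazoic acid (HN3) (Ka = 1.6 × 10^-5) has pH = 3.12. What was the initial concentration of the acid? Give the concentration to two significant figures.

C₀ = 3.7 × 10^-2 M

[H+] = 10^(-3.12) = 7.59 × 10^-4 M = x
Ka = x²/(C₀ − x) ⇒ C₀ = x + x²/Ka
C₀ = 7.59 × 10^-4 + (7.59 × 10^-4)²/(1.6 × 10^-5) = 3.68 × 10^-2 M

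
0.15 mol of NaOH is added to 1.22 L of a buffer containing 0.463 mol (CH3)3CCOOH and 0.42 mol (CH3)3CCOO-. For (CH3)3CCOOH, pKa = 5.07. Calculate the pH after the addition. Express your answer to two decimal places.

After neutralization: n((CH3)3CCOOH) = 0.313 mol, n((CH3)3CCOO-) = 0.57 mol.
pH = pKa + log(n_(CH3)3CCOO-/n_(CH3)3CCOOH) = 5.07 + log(0.57/0.313) = 5.07 + (+0.260)

pH = 5.33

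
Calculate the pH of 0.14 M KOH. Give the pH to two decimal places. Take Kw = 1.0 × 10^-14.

KOH is a strong base; [OH-] = 0.14 M.
pOH = -log(0.14) = 0.85
pH = 14.00 - 0.85 = 13.15

pH = 13.15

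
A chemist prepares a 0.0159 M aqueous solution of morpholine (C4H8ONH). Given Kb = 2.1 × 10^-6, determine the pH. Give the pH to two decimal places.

pH = 10.26

C4H8ONH + H2O ⇌ C4H8ONH2+ + OH-
Kb = x²/(0.0159 − x) = 2.1 × 10^-6
Assume x ≪ 0.0159: x ≈ √(2.1 × 10^-6 × 0.0159) = 1.83 × 10^-4 M
Check: 1.1% ionized — well under 5%, approximation valid.
pOH = −log(1.83 × 10^-4) = 3.74; pH = 14.00 − 3.74 = 10.26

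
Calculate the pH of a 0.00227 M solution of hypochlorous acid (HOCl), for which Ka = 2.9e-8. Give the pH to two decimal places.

pH = 5.09

HOCl ⇌ OCl- + H+
Ka = [H+]²/(0.00227 − [H+]) = 2.9 × 10^-8
Neglecting [H+] in the denominator: [H+] = √(2.9 × 10^-8 × 0.00227) = 8.11 × 10^-6 M
Check: 0.36% ionized — well under 5%, approximation valid.
pH = −log[H+] = −log(8.11 × 10^-6) = 5.09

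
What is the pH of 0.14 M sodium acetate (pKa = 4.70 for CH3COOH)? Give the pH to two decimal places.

CH3COO- is the conjugate base of the weak acid CH3COOH.
Ka = 10^(−4.70) = 2.00 × 10^-5
Kb = Kw/Ka = 1.0×10^-14 / 2.00 × 10^-5 = 5.00 × 10^-10
Kb = [OH-]²/(0.14 − [OH-]) = 5.00 × 10^-10
Assume [OH-] ≪ 0.14: [OH-] ≈ √(5.00 × 10^-10 × 0.14) = 8.37 × 10^-6 M
pOH = 5.08, so pH = 14.00 − pOH = 8.92

pH = 8.92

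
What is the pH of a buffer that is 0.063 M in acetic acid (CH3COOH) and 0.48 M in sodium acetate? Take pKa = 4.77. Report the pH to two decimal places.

Using pH = pKa + log([base]/[acid]) with [base]/[acid] = 0.48/0.063:
pH = 4.77 + (+0.882) = 5.65

pH = 5.65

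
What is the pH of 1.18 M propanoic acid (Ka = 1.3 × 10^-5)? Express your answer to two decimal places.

CH3CH2COOH ⇌ CH3CH2COO- + H+
Let x = [H+] at equilibrium. Ka = x²/(1.18 − x).
Assume x ≪ 1.18: x ≈ √(1.3 × 10^-5 × 1.18) = 3.92 × 10^-3 M
Check: 0.33% ionized — well under 5%, approximation valid.
pH = −log[H+] = −log(3.92 × 10^-3) = 2.41

pH = 2.41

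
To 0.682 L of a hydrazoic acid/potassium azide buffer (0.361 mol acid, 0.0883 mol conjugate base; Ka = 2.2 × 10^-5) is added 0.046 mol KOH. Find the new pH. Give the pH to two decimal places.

pH = 4.29

After neutralization: n(HN3) = 0.315 mol, n(N3-) = 0.134 mol.
pKa = −log(2.2 × 10^-5) = 4.658
pH = pKa + log(n_N3-/n_HN3) = 4.658 + log(0.134/0.315) = 4.658 + (-0.371)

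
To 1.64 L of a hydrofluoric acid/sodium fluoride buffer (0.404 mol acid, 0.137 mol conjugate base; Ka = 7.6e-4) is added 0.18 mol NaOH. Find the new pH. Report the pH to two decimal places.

After neutralization: n(HF) = 0.224 mol, n(F-) = 0.317 mol.
pKa = −log(7.6 × 10^-4) = 3.119
pH = pKa + log(n_F-/n_HF) = 3.119 + log(0.317/0.224) = 3.119 + (+0.151)

pH = 3.27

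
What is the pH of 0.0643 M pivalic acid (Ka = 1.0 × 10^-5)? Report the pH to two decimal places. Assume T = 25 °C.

pH = 3.10

(CH3)3CCOOH ⇌ (CH3)3CCOO- + H+
Ka = [H+]²/(0.0643 − [H+]) = 1.0 × 10^-5
Assume [H+] ≪ 0.0643: [H+] ≈ √(1.0 × 10^-5 × 0.0643) = 8.02 × 10^-4 M
pH = −log(8.02 × 10^-4) = 3.10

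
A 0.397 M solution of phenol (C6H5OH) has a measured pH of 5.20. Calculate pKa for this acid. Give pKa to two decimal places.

[H+] = 10^(-5.20) = 6.31 × 10^-6 M
At equilibrium [HA] = 0.397 − 6.31 × 10^-6 = 3.97 × 10^-1 M
Ka = [H+][A-]/[HA] = (6.31 × 10^-6)² / 3.97 × 10^-1 = 1.00 × 10^-10
pKa = -log(1.00 × 10^-10) = 10.00

pKa = 10.00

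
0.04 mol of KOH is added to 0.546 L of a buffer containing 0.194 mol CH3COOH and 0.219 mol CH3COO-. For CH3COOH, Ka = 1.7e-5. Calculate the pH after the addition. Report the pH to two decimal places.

OH- converts CH3COOH to CH3COO-: CH3COOH → 0.154 mol, CH3COO- → 0.259 mol.
pKa = −log(1.7 × 10^-5) = 4.770
pH = pKa + log([A⁻]/[HA]) = 4.770 + log(0.259/0.154) = 4.770 +0.226

pH = 5.00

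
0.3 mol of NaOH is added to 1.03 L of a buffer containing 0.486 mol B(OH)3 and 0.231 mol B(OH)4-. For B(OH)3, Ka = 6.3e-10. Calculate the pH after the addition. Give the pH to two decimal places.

pH = 9.66

OH- converts B(OH)3 to B(OH)4-: B(OH)3 → 0.186 mol, B(OH)4- → 0.531 mol.
pKa = −log(6.3 × 10^-10) = 9.201
pH = pKa + log([A⁻]/[HA]) = 9.201 + log(0.531/0.186) = 9.201 +0.456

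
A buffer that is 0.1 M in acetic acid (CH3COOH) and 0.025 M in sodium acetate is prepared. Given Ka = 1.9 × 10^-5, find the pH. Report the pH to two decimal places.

pH = 4.12

pKa = −log(1.9 × 10^-5) = 4.721
Using pH = pKa + log([base]/[acid]) with [base]/[acid] = 0.025/0.1:
pH = 4.721 + (-0.602) = 4.12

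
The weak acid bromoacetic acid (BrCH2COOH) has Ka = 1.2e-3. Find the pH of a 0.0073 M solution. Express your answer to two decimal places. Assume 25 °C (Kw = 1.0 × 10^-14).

pH = 2.62

BrCH2COOH ⇌ BrCH2COO- + H+
Ka = [H+]²/(0.0073 − [H+]) = 1.2 × 10^-3
The 5% rule fails; solving [H+]² + Ka·[H+] − Ka·C₀ = 0 exactly:
[H+] = (−Ka + √(Ka² + 4·Ka·C₀))/2 = 2.42 × 10^-3 M
pH = −log[H+] = −log(2.42 × 10^-3) = 2.62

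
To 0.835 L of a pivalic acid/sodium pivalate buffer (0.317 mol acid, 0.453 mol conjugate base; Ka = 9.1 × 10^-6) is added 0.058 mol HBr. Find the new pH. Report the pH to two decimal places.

After neutralization: n((CH3)3CCOOH) = 0.375 mol, n((CH3)3CCOO-) = 0.395 mol.
pKa = −log(9.1 × 10^-6) = 5.041
pH = pKa + log(n_(CH3)3CCOO-/n_(CH3)3CCOOH) = 5.041 + log(0.395/0.375) = 5.041 + (+0.023)

pH = 5.06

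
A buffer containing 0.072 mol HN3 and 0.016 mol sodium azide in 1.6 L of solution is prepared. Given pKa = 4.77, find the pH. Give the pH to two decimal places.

Henderson–Hasselbalch: pH = pKa + log([N3-]/[HN3]) = 4.77 + log(0.016/0.072)
pH = 4.77 + (-0.653) = 4.12

pH = 4.12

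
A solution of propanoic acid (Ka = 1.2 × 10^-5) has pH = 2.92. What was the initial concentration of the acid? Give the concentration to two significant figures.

C₀ = 1.2 × 10^-1 M

[H+] = 10^(-2.92) = 1.20 × 10^-3 M = x
Ka = x²/(C₀ − x) ⇒ C₀ = x + x²/Ka
C₀ = 1.20 × 10^-3 + (1.20 × 10^-3)²/(1.2 × 10^-5) = 1.21 × 10^-1 M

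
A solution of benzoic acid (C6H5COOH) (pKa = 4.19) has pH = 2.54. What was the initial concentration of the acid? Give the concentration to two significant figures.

C₀ = 1.3 × 10^-1 M

[H+] = 10^(-2.54) = 2.88 × 10^-3 M = x
Ka = 10^(−4.19) = 6.46 × 10^-5
Ka = x²/(C₀ − x) ⇒ C₀ = x + x²/Ka
C₀ = 2.88 × 10^-3 + (2.88 × 10^-3)²/(6.46 × 10^-5) = 1.31 × 10^-1 M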